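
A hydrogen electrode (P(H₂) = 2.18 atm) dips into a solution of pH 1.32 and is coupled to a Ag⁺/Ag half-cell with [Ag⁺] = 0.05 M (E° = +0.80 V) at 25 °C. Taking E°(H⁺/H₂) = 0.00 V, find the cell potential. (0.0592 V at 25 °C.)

0.81 V

The Ag⁺/Ag couple is the cathode, so E°_cell = 0.80 V; n = 2.
[H⁺] = 10^(−1.32) = 0.048 M, and Q = [H⁺]^2 / ([Ag⁺]^2·P(H₂)) = 0.420.
E = E° − (0.0592/2) log Q = 0.80 − (0.0592/2)(-0.376) = 0.811 V.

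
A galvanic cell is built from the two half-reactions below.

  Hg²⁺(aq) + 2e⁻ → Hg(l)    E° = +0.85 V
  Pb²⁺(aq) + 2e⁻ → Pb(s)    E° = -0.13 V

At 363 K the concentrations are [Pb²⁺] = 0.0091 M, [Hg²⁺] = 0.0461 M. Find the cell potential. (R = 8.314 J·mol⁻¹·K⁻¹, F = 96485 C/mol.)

The Hg²⁺/Hg couple has the higher reduction potential and acts as the cathode, so E°_cell = +0.85 − (-0.13) = 0.98 V.
Balancing electrons gives n = 2; the reaction quotient is Q = [Pb²⁺]/[Hg²⁺] = 0.197.
E = E° − (RT/nF) ln Q = 0.98 − (8.314×363)/(2×96485) × (-1.623) = 0.980 + 0.025 = 1.005 V.

1.01 V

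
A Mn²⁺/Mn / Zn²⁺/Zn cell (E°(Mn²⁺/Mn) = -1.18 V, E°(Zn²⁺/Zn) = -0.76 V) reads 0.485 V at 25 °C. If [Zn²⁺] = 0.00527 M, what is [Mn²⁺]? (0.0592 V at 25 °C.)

From the Nernst equation, log Q = n(E° − E)/0.0592 = 2(0.42 − 0.485)/0.0592 = -2.196, so Q = 0.00637.
With Q = [Mn²⁺]/[Zn²⁺] and the known concentrations, [Mn²⁺] in the numerator gives [Mn²⁺] = 3.4 × 10^-5 M.

3.4 × 10^-5 M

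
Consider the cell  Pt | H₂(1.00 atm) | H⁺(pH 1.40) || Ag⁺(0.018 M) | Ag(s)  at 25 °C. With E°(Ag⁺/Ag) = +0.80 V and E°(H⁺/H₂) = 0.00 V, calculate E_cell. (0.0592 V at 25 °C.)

0.78 V

The Ag⁺/Ag couple is the cathode, so E°_cell = 0.80 V; n = 2.
[H⁺] = 10^(−1.40) = 0.040 M, and Q = [H⁺]^2 / ([Ag⁺]^2·P(H₂)) = 4.89.
E = E° − (0.0592/2) log Q = 0.80 − (0.0592/2)(0.689) = 0.780 V.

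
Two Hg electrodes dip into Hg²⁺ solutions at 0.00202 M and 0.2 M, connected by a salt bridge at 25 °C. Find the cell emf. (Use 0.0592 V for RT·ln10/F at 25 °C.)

Both half-cells are Hg²⁺/Hg, so E°_cell = 0. The concentrated side is the cathode; the cell reaction moves Hg²⁺ from high to low concentration with n = 2.
Q = [Hg²⁺]_dilute/[Hg²⁺]_conc = 0.00202/0.2 = 0.0101.
E = 0 − (0.0592/2) log Q = −(0.0592/2)(-1.996) = 0.0591 V.

0.059 V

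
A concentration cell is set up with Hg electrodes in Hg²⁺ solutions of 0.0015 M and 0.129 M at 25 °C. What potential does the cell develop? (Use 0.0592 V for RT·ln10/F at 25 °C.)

Both half-cells are Hg²⁺/Hg, so E°_cell = 0. The concentrated side is the cathode; the cell reaction moves Hg²⁺ from high to low concentration with n = 2.
Q = [Hg²⁺]_dilute/[Hg²⁺]_conc = 0.0015/0.129 = 0.0116.
E = 0 − (0.0592/2) log Q = −(0.0592/2)(-1.934) = 0.0572 V.

0.057 V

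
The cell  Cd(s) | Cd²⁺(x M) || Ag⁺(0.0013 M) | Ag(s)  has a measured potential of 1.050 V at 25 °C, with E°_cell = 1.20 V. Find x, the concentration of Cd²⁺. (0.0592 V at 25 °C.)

0.2 M

From the Nernst equation, log Q = n(E° − E)/0.0592 = 2(1.20 − 1.050)/0.0592 = 5.068, so Q = 1.17 × 10^5.
With Q = [Cd²⁺]/[Ag⁺]^2 and the known concentrations, [Cd²⁺] in the numerator gives [Cd²⁺] = 0.2 M.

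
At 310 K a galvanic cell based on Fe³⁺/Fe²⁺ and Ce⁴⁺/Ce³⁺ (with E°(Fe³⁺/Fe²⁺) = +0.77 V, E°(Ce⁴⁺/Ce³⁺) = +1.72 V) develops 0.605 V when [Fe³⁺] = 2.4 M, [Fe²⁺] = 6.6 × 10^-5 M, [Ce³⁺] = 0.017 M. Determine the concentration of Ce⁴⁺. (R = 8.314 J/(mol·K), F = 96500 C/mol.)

From the Nernst equation, ln Q = nF(E° − E)/RT = 1×96500×(0.95 − 0.605)/(8.314×310) = 12.917, so Q = 4.07 × 10^5.
With Q = [Fe³⁺]·[Ce³⁺]/([Fe²⁺]·[Ce⁴⁺]) and the known concentrations, [Ce⁴⁺] in the denominator gives [Ce⁴⁺] = 0.0015 M.

0.0015 M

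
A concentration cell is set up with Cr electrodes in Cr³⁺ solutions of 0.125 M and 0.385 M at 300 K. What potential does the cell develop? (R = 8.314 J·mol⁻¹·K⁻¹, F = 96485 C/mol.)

Both half-cells are Cr³⁺/Cr, so E°_cell = 0. The concentrated side is the cathode; the cell reaction moves Cr³⁺ from high to low concentration with n = 3.
Q = [Cr³⁺]_dilute/[Cr³⁺]_conc = 0.125/0.385 = 0.325.
E = 0 − (RT/nF) ln Q = −((8.314×300)/(3×96485))(-1.125) = 0.0097 V.

0.010 V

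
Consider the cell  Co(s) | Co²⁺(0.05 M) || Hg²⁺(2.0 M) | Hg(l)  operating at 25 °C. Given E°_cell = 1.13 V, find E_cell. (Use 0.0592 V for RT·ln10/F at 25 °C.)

Balancing electrons gives n = 2; the reaction quotient is Q = [Co²⁺]/[Hg²⁺] = 0.0250.
At 25 °C, E = E° − (0.0592/n) log Q = 1.13 − (0.0592/2)(-1.602) = 1.130 + 0.047 = 1.177 V.

1.18 V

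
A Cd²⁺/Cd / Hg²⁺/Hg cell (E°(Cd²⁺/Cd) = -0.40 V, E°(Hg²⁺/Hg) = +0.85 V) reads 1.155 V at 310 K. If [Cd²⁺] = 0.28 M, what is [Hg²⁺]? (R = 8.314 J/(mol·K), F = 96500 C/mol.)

2.3 × 10^-4 M

From the Nernst equation, ln Q = nF(E° − E)/RT = 2×96500×(1.25 − 1.155)/(8.314×310) = 7.114, so Q = 1230.
With Q = [Cd²⁺]/[Hg²⁺] and the known concentrations, [Hg²⁺] in the denominator gives [Hg²⁺] = 2.3 × 10^-4 M.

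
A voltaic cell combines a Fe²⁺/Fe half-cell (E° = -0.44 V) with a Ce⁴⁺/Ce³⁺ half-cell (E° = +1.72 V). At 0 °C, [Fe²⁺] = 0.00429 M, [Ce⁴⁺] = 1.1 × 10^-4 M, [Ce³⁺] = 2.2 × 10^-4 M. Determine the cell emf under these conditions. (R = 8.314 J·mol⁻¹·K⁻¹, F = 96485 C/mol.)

2.21 V

The Ce⁴⁺/Ce³⁺ couple has the higher reduction potential and acts as the cathode, so E°_cell = +1.72 − (-0.44) = 2.16 V.
Balancing electrons gives n = 2; the reaction quotient is Q = [Fe²⁺]·[Ce³⁺]^2/[Ce⁴⁺]^2 = 0.0172.
E = E° − (RT/nF) ln Q = 2.16 − (8.314×273)/(2×96485) × (-4.065) = 2.160 + 0.048 = 2.208 V.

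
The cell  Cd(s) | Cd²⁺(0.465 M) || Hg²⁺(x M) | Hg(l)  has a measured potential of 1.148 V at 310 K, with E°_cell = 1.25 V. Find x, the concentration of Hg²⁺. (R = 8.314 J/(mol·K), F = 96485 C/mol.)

2.2 × 10^-4 M

From the Nernst equation, ln Q = nF(E° − E)/RT = 2×96485×(1.25 − 1.148)/(8.314×310) = 7.637, so Q = 2070.
With Q = [Cd²⁺]/[Hg²⁺] and the known concentrations, [Hg²⁺] in the denominator gives [Hg²⁺] = 2.2 × 10^-4 M.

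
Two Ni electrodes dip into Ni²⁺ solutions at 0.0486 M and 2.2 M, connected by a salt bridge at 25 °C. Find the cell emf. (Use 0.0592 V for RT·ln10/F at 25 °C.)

0.049 V

Both half-cells are Ni²⁺/Ni, so E°_cell = 0. The concentrated side is the cathode; the cell reaction moves Ni²⁺ from high to low concentration with n = 2.
Q = [Ni²⁺]_dilute/[Ni²⁺]_conc = 0.0486/2.2 = 0.0221.
E = 0 − (0.0592/2) log Q = −(0.0592/2)(-1.656) = 0.0490 V.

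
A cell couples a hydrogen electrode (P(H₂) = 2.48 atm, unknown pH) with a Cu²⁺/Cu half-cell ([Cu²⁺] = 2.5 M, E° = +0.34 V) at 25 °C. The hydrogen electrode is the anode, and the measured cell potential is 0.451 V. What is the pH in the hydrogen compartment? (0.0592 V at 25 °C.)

E°_cell = 0.34 V and n = 2.
log Q = n(E° − E)/0.0592 = 2×(0.34 − 0.451)/0.0592 = -3.750.
With Q = [H⁺]^2 / ([Cu²⁺]·P(H₂)), solving for [H⁺] gives log[H⁺] = -1.479, so pH = 1.48.

pH = 1.48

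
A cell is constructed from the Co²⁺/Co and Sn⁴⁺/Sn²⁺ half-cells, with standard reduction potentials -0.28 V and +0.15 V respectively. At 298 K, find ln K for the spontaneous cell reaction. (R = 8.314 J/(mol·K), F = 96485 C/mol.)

E°_cell = +0.15 − (-0.28) = 0.43 V, with n = 2 electrons transferred.
At equilibrium E = 0, so the Nernst equation gives ln K = nFE°/RT = (2)(96485)(0.43)/((8.314)(298)) = 33.49.

ln K = 33.5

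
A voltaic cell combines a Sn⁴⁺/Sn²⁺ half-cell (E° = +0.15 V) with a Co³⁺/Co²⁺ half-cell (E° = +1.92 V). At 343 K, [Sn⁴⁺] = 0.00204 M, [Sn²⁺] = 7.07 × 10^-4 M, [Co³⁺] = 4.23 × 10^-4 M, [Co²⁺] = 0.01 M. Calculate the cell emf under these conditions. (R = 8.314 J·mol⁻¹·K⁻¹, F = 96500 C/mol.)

1.66 V

The Co³⁺/Co²⁺ couple has the higher reduction potential and acts as the cathode, so E°_cell = +1.92 − (+0.15) = 1.77 V.
Balancing electrons gives n = 2; the reaction quotient is Q = [Sn⁴⁺]·[Co²⁺]^2/([Sn²⁺]·[Co³⁺]^2) = 1610.
E = E° − (RT/nF) ln Q = 1.77 − (8.314×343)/(2×96500) × (7.386) = 1.770 − 0.109 = 1.661 V.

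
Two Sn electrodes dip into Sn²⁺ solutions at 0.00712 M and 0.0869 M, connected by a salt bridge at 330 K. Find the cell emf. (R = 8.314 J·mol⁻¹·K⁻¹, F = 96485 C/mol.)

0.036 V

Both half-cells are Sn²⁺/Sn, so E°_cell = 0. The concentrated side is the cathode; the cell reaction moves Sn²⁺ from high to low concentration with n = 2.
Q = [Sn²⁺]_dilute/[Sn²⁺]_conc = 0.00712/0.0869 = 0.0819.
E = 0 − (RT/nF) ln Q = −((8.314×330)/(2×96485))(-2.502) = 0.0356 V.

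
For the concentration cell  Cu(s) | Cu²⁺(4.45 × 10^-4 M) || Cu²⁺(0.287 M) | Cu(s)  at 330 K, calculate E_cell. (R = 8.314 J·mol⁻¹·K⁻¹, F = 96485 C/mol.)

Both half-cells are Cu²⁺/Cu, so E°_cell = 0. The concentrated side is the cathode; the cell reaction moves Cu²⁺ from high to low concentration with n = 2.
Q = [Cu²⁺]_dilute/[Cu²⁺]_conc = 4.45 × 10^-4/0.287 = 0.00155.
E = 0 − (RT/nF) ln Q = −((8.314×330)/(2×96485))(-6.469) = 0.0920 V.

0.092 V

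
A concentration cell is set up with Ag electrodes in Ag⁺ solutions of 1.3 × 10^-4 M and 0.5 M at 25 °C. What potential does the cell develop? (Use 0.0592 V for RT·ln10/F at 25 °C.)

Both half-cells are Ag⁺/Ag, so E°_cell = 0. The concentrated side is the cathode; the cell reaction moves Ag⁺ from high to low concentration with n = 1.
Q = [Ag⁺]_dilute/[Ag⁺]_conc = 1.3 × 10^-4/0.5 = 2.6 × 10^-4.
E = 0 − (0.0592/1) log Q = −(0.0592/1)(-3.585) = 0.2122 V.

0.21 V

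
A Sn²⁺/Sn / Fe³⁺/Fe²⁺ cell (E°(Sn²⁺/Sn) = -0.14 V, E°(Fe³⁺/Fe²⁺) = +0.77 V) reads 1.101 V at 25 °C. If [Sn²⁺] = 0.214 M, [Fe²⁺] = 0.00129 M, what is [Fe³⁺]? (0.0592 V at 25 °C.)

1.0 M

From the Nernst equation, log Q = n(E° − E)/0.0592 = 2(0.91 − 1.101)/0.0592 = -6.453, so Q = 3.53 × 10^-7.
With Q = [Sn²⁺]·[Fe²⁺]^2/[Fe³⁺]^2 and the known concentrations, [Fe³⁺]^2 in the denominator gives [Fe³⁺] = 1.0 M.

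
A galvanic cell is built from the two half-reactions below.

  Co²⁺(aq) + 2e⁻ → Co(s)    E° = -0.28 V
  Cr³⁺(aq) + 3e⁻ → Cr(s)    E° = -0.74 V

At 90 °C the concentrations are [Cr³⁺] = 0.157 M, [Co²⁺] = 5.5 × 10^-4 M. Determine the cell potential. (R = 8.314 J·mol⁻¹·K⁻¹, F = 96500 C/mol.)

0.362 V

The Co²⁺/Co couple has the higher reduction potential and acts as the cathode, so E°_cell = -0.28 − (-0.74) = 0.46 V.
Balancing electrons gives n = 6; the reaction quotient is Q = [Cr³⁺]^2/[Co²⁺]^3 = 1.48 × 10^8.
E = E° − (RT/nF) ln Q = 0.46 − (8.314×363)/(6×96500) × (18.814) = 0.460 − 0.098 = 0.362 V.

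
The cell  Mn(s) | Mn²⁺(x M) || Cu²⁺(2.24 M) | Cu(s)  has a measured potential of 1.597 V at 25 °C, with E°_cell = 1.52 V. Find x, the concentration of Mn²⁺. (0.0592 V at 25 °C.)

From the Nernst equation, log Q = n(E° − E)/0.0592 = 2(1.52 − 1.597)/0.0592 = -2.601, so Q = 0.00250.
With Q = [Mn²⁺]/[Cu²⁺] and the known concentrations, [Mn²⁺] in the numerator gives [Mn²⁺] = 0.0056 M.

0.0056 M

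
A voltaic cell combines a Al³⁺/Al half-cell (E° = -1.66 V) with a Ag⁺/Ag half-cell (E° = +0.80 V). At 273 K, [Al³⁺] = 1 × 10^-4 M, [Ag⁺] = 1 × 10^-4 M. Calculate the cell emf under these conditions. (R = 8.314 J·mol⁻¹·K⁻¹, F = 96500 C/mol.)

The Ag⁺/Ag couple has the higher reduction potential and acts as the cathode, so E°_cell = +0.80 − (-1.66) = 2.46 V.
Balancing electrons gives n = 3; the reaction quotient is Q = [Al³⁺]/[Ag⁺]^3 = 1 × 10^8.
E = E° − (RT/nF) ln Q = 2.46 − (8.314×273)/(3×96500) × (18.421) = 2.460 − 0.144 = 2.316 V.

2.32 V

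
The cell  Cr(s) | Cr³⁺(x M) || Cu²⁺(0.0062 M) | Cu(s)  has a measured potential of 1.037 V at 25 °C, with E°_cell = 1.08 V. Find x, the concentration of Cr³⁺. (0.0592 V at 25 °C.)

From the Nernst equation, log Q = n(E° − E)/0.0592 = 6(1.08 − 1.037)/0.0592 = 4.358, so Q = 2.28 × 10^4.
With Q = [Cr³⁺]^2/[Cu²⁺]^3 and the known concentrations, [Cr³⁺]^2 in the numerator gives [Cr³⁺] = 0.074 M.

0.074 M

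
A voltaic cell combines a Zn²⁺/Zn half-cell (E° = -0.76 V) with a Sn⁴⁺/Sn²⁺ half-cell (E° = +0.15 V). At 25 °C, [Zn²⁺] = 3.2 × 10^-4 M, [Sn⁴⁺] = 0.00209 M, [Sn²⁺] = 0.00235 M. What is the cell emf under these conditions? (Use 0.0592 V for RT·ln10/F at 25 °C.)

The Sn⁴⁺/Sn²⁺ couple has the higher reduction potential and acts as the cathode, so E°_cell = +0.15 − (-0.76) = 0.91 V.
Balancing electrons gives n = 2; the reaction quotient is Q = [Zn²⁺]·[Sn²⁺]/[Sn⁴⁺] = 3.6 × 10^-4.
At 25 °C, E = E° − (0.0592/n) log Q = 0.91 − (0.0592/2)(-3.444) = 0.910 + 0.102 = 1.012 V.

1.01 V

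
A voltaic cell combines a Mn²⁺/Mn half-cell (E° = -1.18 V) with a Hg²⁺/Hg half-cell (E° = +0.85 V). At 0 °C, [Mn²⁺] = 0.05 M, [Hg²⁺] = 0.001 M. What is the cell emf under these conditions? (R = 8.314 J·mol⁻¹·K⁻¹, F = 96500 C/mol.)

The Hg²⁺/Hg couple has the higher reduction potential and acts as the cathode, so E°_cell = +0.85 − (-1.18) = 2.03 V.
Balancing electrons gives n = 2; the reaction quotient is Q = [Mn²⁺]/[Hg²⁺] = 50.0.
E = E° − (RT/nF) ln Q = 2.03 − (8.314×273)/(2×96500) × (3.912) = 2.030 − 0.046 = 1.984 V.

1.98 V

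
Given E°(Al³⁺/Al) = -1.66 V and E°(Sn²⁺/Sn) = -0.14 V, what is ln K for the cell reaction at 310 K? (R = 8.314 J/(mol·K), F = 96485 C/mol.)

E°_cell = -0.14 − (-1.66) = 1.52 V, with n = 6 electrons transferred.
At equilibrium E = 0, so the Nernst equation gives ln K = nFE°/RT = (6)(96485)(1.52)/((8.314)(310)) = 341.42.

ln K = 341.4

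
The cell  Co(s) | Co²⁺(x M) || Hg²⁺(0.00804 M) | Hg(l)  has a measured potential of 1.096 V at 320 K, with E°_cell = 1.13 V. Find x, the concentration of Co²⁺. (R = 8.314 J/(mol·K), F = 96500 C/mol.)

From the Nernst equation, ln Q = nF(E° − E)/RT = 2×96500×(1.13 − 1.096)/(8.314×320) = 2.466, so Q = 11.8.
With Q = [Co²⁺]/[Hg²⁺] and the known concentrations, [Co²⁺] in the numerator gives [Co²⁺] = 0.095 M.

0.095 M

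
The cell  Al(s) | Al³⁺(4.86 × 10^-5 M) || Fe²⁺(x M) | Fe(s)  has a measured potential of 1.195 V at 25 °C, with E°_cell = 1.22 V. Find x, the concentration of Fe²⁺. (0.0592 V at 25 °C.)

From the Nernst equation, log Q = n(E° − E)/0.0592 = 6(1.22 − 1.195)/0.0592 = 2.534, so Q = 342.
With Q = [Al³⁺]^2/[Fe²⁺]^3 and the known concentrations, [Fe²⁺]^3 in the denominator gives [Fe²⁺] = 1.9 × 10^-4 M.

1.9 × 10^-4 M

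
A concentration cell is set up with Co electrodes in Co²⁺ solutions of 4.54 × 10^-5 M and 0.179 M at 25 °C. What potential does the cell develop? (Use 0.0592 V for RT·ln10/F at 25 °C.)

Both half-cells are Co²⁺/Co, so E°_cell = 0. The concentrated side is the cathode; the cell reaction moves Co²⁺ from high to low concentration with n = 2.
Q = [Co²⁺]_dilute/[Co²⁺]_conc = 4.54 × 10^-5/0.179 = 2.54 × 10^-4.
E = 0 − (0.0592/2) log Q = −(0.0592/2)(-3.596) = 0.1064 V.

0.11 V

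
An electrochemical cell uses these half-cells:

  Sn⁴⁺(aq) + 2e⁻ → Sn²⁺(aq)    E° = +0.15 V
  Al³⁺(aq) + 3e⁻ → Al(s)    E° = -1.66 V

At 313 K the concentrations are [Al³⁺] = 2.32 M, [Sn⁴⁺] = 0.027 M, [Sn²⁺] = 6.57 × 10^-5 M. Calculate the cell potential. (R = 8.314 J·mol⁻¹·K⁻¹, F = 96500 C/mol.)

The Sn⁴⁺/Sn²⁺ couple has the higher reduction potential and acts as the cathode, so E°_cell = +0.15 − (-1.66) = 1.81 V.
Balancing electrons gives n = 6; the reaction quotient is Q = [Al³⁺]^2·[Sn²⁺]^3/[Sn⁴⁺]^3 = 7.75 × 10^-8.
E = E° − (RT/nF) ln Q = 1.81 − (8.314×313)/(6×96500) × (-16.372) = 1.810 + 0.074 = 1.884 V.

1.88 V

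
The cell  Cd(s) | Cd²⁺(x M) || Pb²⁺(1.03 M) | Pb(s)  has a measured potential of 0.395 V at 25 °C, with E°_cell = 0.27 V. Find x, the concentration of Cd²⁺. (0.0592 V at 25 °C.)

6.2 × 10^-5 M

From the Nernst equation, log Q = n(E° − E)/0.0592 = 2(0.27 − 0.395)/0.0592 = -4.223, so Q = 5.98 × 10^-5.
With Q = [Cd²⁺]/[Pb²⁺] and the known concentrations, [Cd²⁺] in the numerator gives [Cd²⁺] = 6.2 × 10^-5 M.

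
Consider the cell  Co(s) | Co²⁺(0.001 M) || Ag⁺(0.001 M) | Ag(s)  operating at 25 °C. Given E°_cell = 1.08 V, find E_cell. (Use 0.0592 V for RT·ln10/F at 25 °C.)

Balancing electrons gives n = 2; the reaction quotient is Q = [Co²⁺]/[Ag⁺]^2 = 1000.
At 25 °C, E = E° − (0.0592/n) log Q = 1.08 − (0.0592/2)(3.000) = 1.080 − 0.089 = 0.991 V.

0.991 V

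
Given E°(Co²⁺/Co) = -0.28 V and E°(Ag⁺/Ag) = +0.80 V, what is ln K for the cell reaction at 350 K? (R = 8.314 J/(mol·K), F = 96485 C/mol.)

E°_cell = +0.80 − (-0.28) = 1.08 V, with n = 2 electrons transferred.
At equilibrium E = 0, so the Nernst equation gives ln K = nFE°/RT = (2)(96485)(1.08)/((8.314)(350)) = 71.62.

ln K = 71.6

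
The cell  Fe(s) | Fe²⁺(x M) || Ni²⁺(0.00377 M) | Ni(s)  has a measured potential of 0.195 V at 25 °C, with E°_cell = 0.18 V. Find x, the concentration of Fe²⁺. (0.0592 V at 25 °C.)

0.0012 M

From the Nernst equation, log Q = n(E° − E)/0.0592 = 2(0.18 − 0.195)/0.0592 = -0.507, so Q = 0.311.
With Q = [Fe²⁺]/[Ni²⁺] and the known concentrations, [Fe²⁺] in the numerator gives [Fe²⁺] = 0.0012 M.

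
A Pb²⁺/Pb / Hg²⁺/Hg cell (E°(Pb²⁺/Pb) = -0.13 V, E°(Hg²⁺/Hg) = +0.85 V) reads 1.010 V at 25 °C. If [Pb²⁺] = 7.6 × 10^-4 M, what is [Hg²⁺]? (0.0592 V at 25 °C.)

0.0078 M

From the Nernst equation, log Q = n(E° − E)/0.0592 = 2(0.98 − 1.010)/0.0592 = -1.014, so Q = 0.0969.
With Q = [Pb²⁺]/[Hg²⁺] and the known concentrations, [Hg²⁺] in the denominator gives [Hg²⁺] = 0.0078 M.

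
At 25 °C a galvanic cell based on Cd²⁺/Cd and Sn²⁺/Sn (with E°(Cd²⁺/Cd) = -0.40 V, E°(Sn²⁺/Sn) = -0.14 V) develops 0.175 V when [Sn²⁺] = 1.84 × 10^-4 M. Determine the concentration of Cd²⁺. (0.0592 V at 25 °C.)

0.14 M

From the Nernst equation, log Q = n(E° − E)/0.0592 = 2(0.26 − 0.175)/0.0592 = 2.872, so Q = 744.
With Q = [Cd²⁺]/[Sn²⁺] and the known concentrations, [Cd²⁺] in the numerator gives [Cd²⁺] = 0.14 M.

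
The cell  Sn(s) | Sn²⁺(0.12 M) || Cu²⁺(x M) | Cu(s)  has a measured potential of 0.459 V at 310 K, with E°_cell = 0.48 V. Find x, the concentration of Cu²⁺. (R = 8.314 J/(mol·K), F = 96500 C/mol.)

From the Nernst equation, ln Q = nF(E° − E)/RT = 2×96500×(0.48 − 0.459)/(8.314×310) = 1.573, so Q = 4.82.
With Q = [Sn²⁺]/[Cu²⁺] and the known concentrations, [Cu²⁺] in the denominator gives [Cu²⁺] = 0.025 M.

0.025 M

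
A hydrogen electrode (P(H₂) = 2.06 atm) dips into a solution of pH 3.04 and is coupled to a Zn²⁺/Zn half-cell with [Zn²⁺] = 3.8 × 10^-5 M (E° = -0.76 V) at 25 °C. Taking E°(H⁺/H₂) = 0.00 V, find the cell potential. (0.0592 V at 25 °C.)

The hydrogen couple is the cathode, so E°_cell = 0.76 V; n = 2.
[H⁺] = 10^(−3.04) = 9.1 × 10^-4 M, and Q = [Zn²⁺]·P(H₂) / [H⁺]^2 = 94.1.
E = E° − (0.0592/2) log Q = 0.76 − (0.0592/2)(1.974) = 0.702 V.

0.70 V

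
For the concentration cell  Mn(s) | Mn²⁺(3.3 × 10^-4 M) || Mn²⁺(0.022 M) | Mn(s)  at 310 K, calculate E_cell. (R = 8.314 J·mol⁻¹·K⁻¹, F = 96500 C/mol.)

0.056 V

Both half-cells are Mn²⁺/Mn, so E°_cell = 0. The concentrated side is the cathode; the cell reaction moves Mn²⁺ from high to low concentration with n = 2.
Q = [Mn²⁺]_dilute/[Mn²⁺]_conc = 3.3 × 10^-4/0.022 = 0.0150.
E = 0 − (RT/nF) ln Q = −((8.314×310)/(2×96500))(-4.200) = 0.0561 V.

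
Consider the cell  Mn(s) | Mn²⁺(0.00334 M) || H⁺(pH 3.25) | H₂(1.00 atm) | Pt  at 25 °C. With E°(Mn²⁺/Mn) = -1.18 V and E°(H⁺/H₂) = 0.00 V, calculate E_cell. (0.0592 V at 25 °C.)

1.06 V

The hydrogen couple is the cathode, so E°_cell = 1.18 V; n = 2.
[H⁺] = 10^(−3.25) = 5.6 × 10^-4 M, and Q = [Mn²⁺]·P(H₂) / [H⁺]^2 = 1.06 × 10^4.
E = E° − (0.0592/2) log Q = 1.18 − (0.0592/2)(4.024) = 1.061 V.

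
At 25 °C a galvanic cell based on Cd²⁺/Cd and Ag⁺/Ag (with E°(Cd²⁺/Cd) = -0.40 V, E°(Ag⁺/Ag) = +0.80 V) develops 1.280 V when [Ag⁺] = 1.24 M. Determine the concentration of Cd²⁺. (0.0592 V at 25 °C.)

0.003 M

From the Nernst equation, log Q = n(E° − E)/0.0592 = 2(1.20 − 1.280)/0.0592 = -2.703, so Q = 0.00198.
With Q = [Cd²⁺]/[Ag⁺]^2 and the known concentrations, [Cd²⁺] in the numerator gives [Cd²⁺] = 0.003 M.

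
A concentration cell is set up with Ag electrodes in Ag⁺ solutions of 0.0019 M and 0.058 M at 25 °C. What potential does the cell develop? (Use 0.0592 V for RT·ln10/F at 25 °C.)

Both half-cells are Ag⁺/Ag, so E°_cell = 0. The concentrated side is the cathode; the cell reaction moves Ag⁺ from high to low concentration with n = 1.
Q = [Ag⁺]_dilute/[Ag⁺]_conc = 0.0019/0.058 = 0.0328.
E = 0 − (0.0592/1) log Q = −(0.0592/1)(-1.485) = 0.0879 V.

0.088 V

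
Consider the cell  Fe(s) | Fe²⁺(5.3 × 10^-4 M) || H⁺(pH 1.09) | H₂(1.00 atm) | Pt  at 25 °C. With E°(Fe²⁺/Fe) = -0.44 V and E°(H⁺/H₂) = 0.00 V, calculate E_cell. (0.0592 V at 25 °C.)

The hydrogen couple is the cathode, so E°_cell = 0.44 V; n = 2.
[H⁺] = 10^(−1.09) = 0.081 M, and Q = [Fe²⁺]·P(H₂) / [H⁺]^2 = 0.0802.
E = E° − (0.0592/2) log Q = 0.44 − (0.0592/2)(-1.096) = 0.472 V.

0.47 V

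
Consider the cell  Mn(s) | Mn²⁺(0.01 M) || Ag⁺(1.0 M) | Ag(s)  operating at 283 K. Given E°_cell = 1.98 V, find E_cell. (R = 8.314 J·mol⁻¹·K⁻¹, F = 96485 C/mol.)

Balancing electrons gives n = 2; the reaction quotient is Q = [Mn²⁺]/[Ag⁺]^2 = 0.0100.
E = E° − (RT/nF) ln Q = 1.98 − (8.314×283)/(2×96485) × (-4.605) = 1.980 + 0.056 = 2.036 V.

2.04 V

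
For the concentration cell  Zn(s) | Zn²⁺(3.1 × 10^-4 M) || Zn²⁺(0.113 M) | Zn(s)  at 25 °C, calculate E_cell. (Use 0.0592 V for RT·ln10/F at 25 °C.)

0.076 V

Both half-cells are Zn²⁺/Zn, so E°_cell = 0. The concentrated side is the cathode; the cell reaction moves Zn²⁺ from high to low concentration with n = 2.
Q = [Zn²⁺]_dilute/[Zn²⁺]_conc = 3.1 × 10^-4/0.113 = 0.00274.
E = 0 − (0.0592/2) log Q = −(0.0592/2)(-2.562) = 0.0758 V.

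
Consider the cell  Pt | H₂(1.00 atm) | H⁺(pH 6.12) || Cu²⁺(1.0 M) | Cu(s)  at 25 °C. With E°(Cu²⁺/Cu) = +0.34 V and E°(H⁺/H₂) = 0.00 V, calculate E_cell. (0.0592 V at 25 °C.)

The Cu²⁺/Cu couple is the cathode, so E°_cell = 0.34 V; n = 2.
[H⁺] = 10^(−6.12) = 7.6 × 10^-7 M, and Q = [H⁺]^2 / ([Cu²⁺]·P(H₂)) = 5.75 × 10^-13.
E = E° − (0.0592/2) log Q = 0.34 − (0.0592/2)(-12.240) = 0.702 V.

0.70 V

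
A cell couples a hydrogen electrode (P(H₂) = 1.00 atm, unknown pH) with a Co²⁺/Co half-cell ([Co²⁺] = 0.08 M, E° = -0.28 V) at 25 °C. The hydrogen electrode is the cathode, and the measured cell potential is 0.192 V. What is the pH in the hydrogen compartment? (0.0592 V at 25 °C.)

E°_cell = 0.28 V and n = 2.
log Q = n(E° − E)/0.0592 = 2×(0.28 − 0.192)/0.0592 = 2.973.
With Q = [Co²⁺]·P(H₂) / [H⁺]^2, solving for [H⁺] gives log[H⁺] = -2.035, so pH = 2.03.

pH = 2.03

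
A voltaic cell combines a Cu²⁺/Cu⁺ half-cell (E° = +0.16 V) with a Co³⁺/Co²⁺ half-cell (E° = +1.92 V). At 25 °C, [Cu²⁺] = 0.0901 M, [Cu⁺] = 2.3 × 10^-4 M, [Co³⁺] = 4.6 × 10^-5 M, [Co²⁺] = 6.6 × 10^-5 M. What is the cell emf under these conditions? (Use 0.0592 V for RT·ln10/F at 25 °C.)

The Co³⁺/Co²⁺ couple has the higher reduction potential and acts as the cathode, so E°_cell = +1.92 − (+0.16) = 1.76 V.
Balancing electrons gives n = 1; the reaction quotient is Q = [Cu²⁺]·[Co²⁺]/([Cu⁺]·[Co³⁺]) = 562.
At 25 °C, E = E° − (0.0592/n) log Q = 1.76 − (0.0592/1)(2.750) = 1.760 − 0.163 = 1.597 V.

1.60 V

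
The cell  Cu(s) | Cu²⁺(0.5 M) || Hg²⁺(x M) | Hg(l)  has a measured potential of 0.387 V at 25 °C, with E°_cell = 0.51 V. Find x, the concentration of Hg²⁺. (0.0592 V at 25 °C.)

3.5 × 10^-5 M

From the Nernst equation, log Q = n(E° − E)/0.0592 = 2(0.51 − 0.387)/0.0592 = 4.155, so Q = 1.43 × 10^4.
With Q = [Cu²⁺]/[Hg²⁺] and the known concentrations, [Hg²⁺] in the denominator gives [Hg²⁺] = 3.5 × 10^-5 M.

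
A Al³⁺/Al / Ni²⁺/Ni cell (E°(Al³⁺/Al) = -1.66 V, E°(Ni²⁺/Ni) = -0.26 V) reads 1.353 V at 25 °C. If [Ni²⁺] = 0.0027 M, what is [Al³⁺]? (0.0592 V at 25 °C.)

From the Nernst equation, log Q = n(E° − E)/0.0592 = 6(1.40 − 1.353)/0.0592 = 4.764, so Q = 5.8 × 10^4.
With Q = [Al³⁺]^2/[Ni²⁺]^3 and the known concentrations, [Al³⁺]^2 in the numerator gives [Al³⁺] = 0.034 M.

0.034 M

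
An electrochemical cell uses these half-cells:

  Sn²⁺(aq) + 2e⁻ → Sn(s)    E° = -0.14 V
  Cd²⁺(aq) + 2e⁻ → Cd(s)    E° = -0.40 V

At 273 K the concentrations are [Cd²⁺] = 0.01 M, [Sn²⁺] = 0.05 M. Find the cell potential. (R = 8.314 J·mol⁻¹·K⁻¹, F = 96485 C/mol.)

The Sn²⁺/Sn couple has the higher reduction potential and acts as the cathode, so E°_cell = -0.14 − (-0.40) = 0.26 V.
Balancing electrons gives n = 2; the reaction quotient is Q = [Cd²⁺]/[Sn²⁺] = 0.200.
E = E° − (RT/nF) ln Q = 0.26 − (8.314×273)/(2×96485) × (-1.609) = 0.260 + 0.019 = 0.279 V.

0.279 V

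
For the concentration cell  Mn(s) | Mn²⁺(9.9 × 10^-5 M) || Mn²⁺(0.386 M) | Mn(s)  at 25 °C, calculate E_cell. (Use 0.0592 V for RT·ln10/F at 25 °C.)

Both half-cells are Mn²⁺/Mn, so E°_cell = 0. The concentrated side is the cathode; the cell reaction moves Mn²⁺ from high to low concentration with n = 2.
Q = [Mn²⁺]_dilute/[Mn²⁺]_conc = 9.9 × 10^-5/0.386 = 2.56 × 10^-4.
E = 0 − (0.0592/2) log Q = −(0.0592/2)(-3.591) = 0.1063 V.

0.11 V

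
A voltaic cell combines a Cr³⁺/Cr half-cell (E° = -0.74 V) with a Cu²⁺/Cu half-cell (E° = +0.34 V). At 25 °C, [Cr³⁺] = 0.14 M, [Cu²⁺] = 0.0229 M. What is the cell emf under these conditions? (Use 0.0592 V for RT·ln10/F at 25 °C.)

The Cu²⁺/Cu couple has the higher reduction potential and acts as the cathode, so E°_cell = +0.34 − (-0.74) = 1.08 V.
Balancing electrons gives n = 6; the reaction quotient is Q = [Cr³⁺]^2/[Cu²⁺]^3 = 1630.
At 25 °C, E = E° − (0.0592/n) log Q = 1.08 − (0.0592/6)(3.213) = 1.080 − 0.032 = 1.048 V.

1.05 V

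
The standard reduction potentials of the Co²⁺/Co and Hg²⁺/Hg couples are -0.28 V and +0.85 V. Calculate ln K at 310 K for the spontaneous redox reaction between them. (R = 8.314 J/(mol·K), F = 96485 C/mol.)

E°_cell = +0.85 − (-0.28) = 1.13 V, with n = 2 electrons transferred.
At equilibrium E = 0, so the Nernst equation gives ln K = nFE°/RT = (2)(96485)(1.13)/((8.314)(310)) = 84.61.

ln K = 84.6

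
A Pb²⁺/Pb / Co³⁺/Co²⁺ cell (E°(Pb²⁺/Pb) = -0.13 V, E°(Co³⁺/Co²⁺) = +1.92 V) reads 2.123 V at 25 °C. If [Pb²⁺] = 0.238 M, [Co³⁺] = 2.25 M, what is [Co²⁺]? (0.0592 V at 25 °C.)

From the Nernst equation, log Q = n(E° − E)/0.0592 = 2(2.05 − 2.123)/0.0592 = -2.466, so Q = 0.00342.
With Q = [Pb²⁺]·[Co²⁺]^2/[Co³⁺]^2 and the known concentrations, [Co²⁺]^2 in the numerator gives [Co²⁺] = 0.27 M.

0.27 M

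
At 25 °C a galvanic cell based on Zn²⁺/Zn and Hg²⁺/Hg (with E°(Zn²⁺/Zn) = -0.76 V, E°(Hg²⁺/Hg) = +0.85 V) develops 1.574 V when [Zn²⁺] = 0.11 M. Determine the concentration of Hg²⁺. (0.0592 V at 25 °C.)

0.0067 M

From the Nernst equation, log Q = n(E° − E)/0.0592 = 2(1.61 − 1.574)/0.0592 = 1.216, so Q = 16.5.
With Q = [Zn²⁺]/[Hg²⁺] and the known concentrations, [Hg²⁺] in the denominator gives [Hg²⁺] = 0.0067 M.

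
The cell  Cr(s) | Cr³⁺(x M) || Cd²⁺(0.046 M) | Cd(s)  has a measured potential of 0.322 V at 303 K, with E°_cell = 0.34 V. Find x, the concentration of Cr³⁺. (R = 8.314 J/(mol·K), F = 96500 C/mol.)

From the Nernst equation, ln Q = nF(E° − E)/RT = 6×96500×(0.34 − 0.322)/(8.314×303) = 4.137, so Q = 62.6.
With Q = [Cr³⁺]^2/[Cd²⁺]^3 and the known concentrations, [Cr³⁺]^2 in the numerator gives [Cr³⁺] = 0.078 M.

0.078 M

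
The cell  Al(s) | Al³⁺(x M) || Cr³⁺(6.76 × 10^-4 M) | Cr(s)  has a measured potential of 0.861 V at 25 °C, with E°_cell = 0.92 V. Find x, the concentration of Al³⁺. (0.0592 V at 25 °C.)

From the Nernst equation, log Q = n(E° − E)/0.0592 = 3(0.92 − 0.861)/0.0592 = 2.990, so Q = 977.
With Q = [Al³⁺]/[Cr³⁺] and the known concentrations, [Al³⁺] in the numerator gives [Al³⁺] = 0.66 M.

0.66 M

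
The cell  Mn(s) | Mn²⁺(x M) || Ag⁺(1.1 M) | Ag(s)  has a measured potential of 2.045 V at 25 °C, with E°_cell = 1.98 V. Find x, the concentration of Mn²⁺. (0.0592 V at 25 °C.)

0.0077 M

From the Nernst equation, log Q = n(E° − E)/0.0592 = 2(1.98 − 2.045)/0.0592 = -2.196, so Q = 0.00637.
With Q = [Mn²⁺]/[Ag⁺]^2 and the known concentrations, [Mn²⁺] in the numerator gives [Mn²⁺] = 0.0077 M.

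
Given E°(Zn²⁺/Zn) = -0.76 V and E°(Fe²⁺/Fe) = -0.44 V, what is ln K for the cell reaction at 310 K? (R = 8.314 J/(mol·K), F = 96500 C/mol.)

ln K = 24.0

E°_cell = -0.44 − (-0.76) = 0.32 V, with n = 2 electrons transferred.
At equilibrium E = 0, so the Nernst equation gives ln K = nFE°/RT = (2)(96500)(0.32)/((8.314)(310)) = 23.96.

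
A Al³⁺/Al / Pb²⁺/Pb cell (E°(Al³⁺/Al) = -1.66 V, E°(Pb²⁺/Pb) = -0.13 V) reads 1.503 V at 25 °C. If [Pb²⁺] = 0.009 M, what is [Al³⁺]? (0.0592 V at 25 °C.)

From the Nernst equation, log Q = n(E° − E)/0.0592 = 6(1.53 − 1.503)/0.0592 = 2.736, so Q = 545.
With Q = [Al³⁺]^2/[Pb²⁺]^3 and the known concentrations, [Al³⁺]^2 in the numerator gives [Al³⁺] = 0.02 M.

0.02 M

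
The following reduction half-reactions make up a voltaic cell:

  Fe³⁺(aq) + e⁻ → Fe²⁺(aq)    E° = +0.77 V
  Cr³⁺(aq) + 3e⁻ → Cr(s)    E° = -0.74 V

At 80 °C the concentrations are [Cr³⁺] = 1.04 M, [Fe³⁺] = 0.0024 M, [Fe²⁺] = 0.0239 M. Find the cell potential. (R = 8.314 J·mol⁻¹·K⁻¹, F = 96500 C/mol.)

1.44 V

The Fe³⁺/Fe²⁺ couple has the higher reduction potential and acts as the cathode, so E°_cell = +0.77 − (-0.74) = 1.51 V.
Balancing electrons gives n = 3; the reaction quotient is Q = [Cr³⁺]·[Fe²⁺]^3/[Fe³⁺]^3 = 1030.
E = E° − (RT/nF) ln Q = 1.51 − (8.314×353)/(3×96500) × (6.934) = 1.510 − 0.070 = 1.440 V.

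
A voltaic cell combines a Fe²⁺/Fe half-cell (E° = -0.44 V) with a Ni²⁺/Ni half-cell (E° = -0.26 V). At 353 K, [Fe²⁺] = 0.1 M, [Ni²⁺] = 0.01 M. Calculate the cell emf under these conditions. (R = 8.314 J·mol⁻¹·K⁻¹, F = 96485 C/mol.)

0.145 V

The Ni²⁺/Ni couple has the higher reduction potential and acts as the cathode, so E°_cell = -0.26 − (-0.44) = 0.18 V.
Balancing electrons gives n = 2; the reaction quotient is Q = [Fe²⁺]/[Ni²⁺] = 10.0.
E = E° − (RT/nF) ln Q = 0.18 − (8.314×353)/(2×96485) × (2.303) = 0.180 − 0.035 = 0.145 V.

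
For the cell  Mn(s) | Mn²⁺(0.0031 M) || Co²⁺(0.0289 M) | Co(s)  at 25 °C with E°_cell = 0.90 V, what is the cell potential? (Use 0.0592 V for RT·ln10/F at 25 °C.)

Balancing electrons gives n = 2; the reaction quotient is Q = [Mn²⁺]/[Co²⁺] = 0.107.
At 25 °C, E = E° − (0.0592/n) log Q = 0.90 − (0.0592/2)(-0.970) = 0.900 + 0.029 = 0.929 V.

0.929 V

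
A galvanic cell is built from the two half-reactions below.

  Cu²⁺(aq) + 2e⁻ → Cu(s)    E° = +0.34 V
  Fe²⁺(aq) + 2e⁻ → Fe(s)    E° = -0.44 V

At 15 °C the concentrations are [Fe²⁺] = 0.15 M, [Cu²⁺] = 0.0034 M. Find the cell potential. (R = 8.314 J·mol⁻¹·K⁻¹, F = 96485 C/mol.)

0.733 V

The Cu²⁺/Cu couple has the higher reduction potential and acts as the cathode, so E°_cell = +0.34 − (-0.44) = 0.78 V.
Balancing electrons gives n = 2; the reaction quotient is Q = [Fe²⁺]/[Cu²⁺] = 44.1.
E = E° − (RT/nF) ln Q = 0.78 − (8.314×288)/(2×96485) × (3.787) = 0.780 − 0.047 = 0.733 V.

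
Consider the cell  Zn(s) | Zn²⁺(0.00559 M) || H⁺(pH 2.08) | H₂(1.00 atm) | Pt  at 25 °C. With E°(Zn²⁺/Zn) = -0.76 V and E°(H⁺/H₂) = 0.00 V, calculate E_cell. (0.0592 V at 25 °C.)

0.70 V

The hydrogen couple is the cathode, so E°_cell = 0.76 V; n = 2.
[H⁺] = 10^(−2.08) = 0.0083 M, and Q = [Zn²⁺]·P(H₂) / [H⁺]^2 = 80.8.
E = E° − (0.0592/2) log Q = 0.76 − (0.0592/2)(1.907) = 0.704 V.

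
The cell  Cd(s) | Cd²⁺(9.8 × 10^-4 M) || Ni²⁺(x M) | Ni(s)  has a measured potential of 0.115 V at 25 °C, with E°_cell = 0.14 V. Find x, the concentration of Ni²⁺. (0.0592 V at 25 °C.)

From the Nernst equation, log Q = n(E° − E)/0.0592 = 2(0.14 − 0.115)/0.0592 = 0.845, so Q = 6.99.
With Q = [Cd²⁺]/[Ni²⁺] and the known concentrations, [Ni²⁺] in the denominator gives [Ni²⁺] = 1.4 × 10^-4 M.

1.4 × 10^-4 M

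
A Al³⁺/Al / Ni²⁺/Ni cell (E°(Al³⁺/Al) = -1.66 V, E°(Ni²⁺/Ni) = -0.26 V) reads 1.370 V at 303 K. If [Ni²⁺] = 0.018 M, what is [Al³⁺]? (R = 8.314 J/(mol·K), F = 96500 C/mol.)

0.076 M

From the Nernst equation, ln Q = nF(E° − E)/RT = 6×96500×(1.40 − 1.370)/(8.314×303) = 6.895, so Q = 988.
With Q = [Al³⁺]^2/[Ni²⁺]^3 and the known concentrations, [Al³⁺]^2 in the numerator gives [Al³⁺] = 0.076 M.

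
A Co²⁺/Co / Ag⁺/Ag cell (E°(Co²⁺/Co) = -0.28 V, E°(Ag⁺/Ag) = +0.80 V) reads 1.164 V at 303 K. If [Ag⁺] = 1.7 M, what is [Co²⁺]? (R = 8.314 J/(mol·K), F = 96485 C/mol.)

From the Nernst equation, ln Q = nF(E° − E)/RT = 2×96485×(1.08 − 1.164)/(8.314×303) = -6.435, so Q = 0.00161.
With Q = [Co²⁺]/[Ag⁺]^2 and the known concentrations, [Co²⁺] in the numerator gives [Co²⁺] = 0.0046 M.

0.0046 M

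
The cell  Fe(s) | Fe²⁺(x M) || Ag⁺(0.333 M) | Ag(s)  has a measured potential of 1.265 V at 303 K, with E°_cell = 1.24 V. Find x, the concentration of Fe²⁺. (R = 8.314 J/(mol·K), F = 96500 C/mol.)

0.016 M

From the Nernst equation, ln Q = nF(E° − E)/RT = 2×96500×(1.24 − 1.265)/(8.314×303) = -1.915, so Q = 0.147.
With Q = [Fe²⁺]/[Ag⁺]^2 and the known concentrations, [Fe²⁺] in the numerator gives [Fe²⁺] = 0.016 M.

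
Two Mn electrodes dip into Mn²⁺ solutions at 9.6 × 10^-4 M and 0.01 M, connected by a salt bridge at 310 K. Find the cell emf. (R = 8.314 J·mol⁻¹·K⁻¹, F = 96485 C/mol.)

0.031 V

Both half-cells are Mn²⁺/Mn, so E°_cell = 0. The concentrated side is the cathode; the cell reaction moves Mn²⁺ from high to low concentration with n = 2.
Q = [Mn²⁺]_dilute/[Mn²⁺]_conc = 9.6 × 10^-4/0.01 = 0.0960.
E = 0 − (RT/nF) ln Q = −((8.314×310)/(2×96485))(-2.343) = 0.0313 V.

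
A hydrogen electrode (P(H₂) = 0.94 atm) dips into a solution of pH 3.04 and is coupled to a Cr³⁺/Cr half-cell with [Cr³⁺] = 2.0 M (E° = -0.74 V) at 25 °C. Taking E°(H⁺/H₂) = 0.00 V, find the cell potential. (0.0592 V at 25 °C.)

0.55 V

The hydrogen couple is the cathode, so E°_cell = 0.74 V; n = 6.
[H⁺] = 10^(−3.04) = 9.1 × 10^-4 M, and Q = [Cr³⁺]^2·P(H₂)^3 / [H⁺]^6 = 5.77 × 10^18.
E = E° − (0.0592/6) log Q = 0.74 − (0.0592/6)(18.761) = 0.555 V.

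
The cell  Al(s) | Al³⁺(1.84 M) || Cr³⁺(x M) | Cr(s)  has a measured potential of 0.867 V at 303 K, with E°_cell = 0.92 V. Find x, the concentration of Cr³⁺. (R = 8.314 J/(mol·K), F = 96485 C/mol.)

From the Nernst equation, ln Q = nF(E° − E)/RT = 3×96485×(0.92 − 0.867)/(8.314×303) = 6.090, so Q = 441.
With Q = [Al³⁺]/[Cr³⁺] and the known concentrations, [Cr³⁺] in the denominator gives [Cr³⁺] = 0.0042 M.

0.0042 M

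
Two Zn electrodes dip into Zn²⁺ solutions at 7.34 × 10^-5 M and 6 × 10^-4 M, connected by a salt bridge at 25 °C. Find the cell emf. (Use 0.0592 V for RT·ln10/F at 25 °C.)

0.027 V

Both half-cells are Zn²⁺/Zn, so E°_cell = 0. The concentrated side is the cathode; the cell reaction moves Zn²⁺ from high to low concentration with n = 2.
Q = [Zn²⁺]_dilute/[Zn²⁺]_conc = 7.34 × 10^-5/6 × 10^-4 = 0.122.
E = 0 − (0.0592/2) log Q = −(0.0592/2)(-0.912) = 0.0270 V.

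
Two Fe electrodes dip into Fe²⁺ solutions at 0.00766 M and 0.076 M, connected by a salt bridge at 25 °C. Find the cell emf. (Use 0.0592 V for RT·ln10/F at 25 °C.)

Both half-cells are Fe²⁺/Fe, so E°_cell = 0. The concentrated side is the cathode; the cell reaction moves Fe²⁺ from high to low concentration with n = 2.
Q = [Fe²⁺]_dilute/[Fe²⁺]_conc = 0.00766/0.076 = 0.101.
E = 0 − (0.0592/2) log Q = −(0.0592/2)(-0.997) = 0.0295 V.

0.030 V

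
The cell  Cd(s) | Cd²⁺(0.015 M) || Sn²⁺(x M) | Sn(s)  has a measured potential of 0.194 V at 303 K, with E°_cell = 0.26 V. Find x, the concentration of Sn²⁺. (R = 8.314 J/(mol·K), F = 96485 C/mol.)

9.6 × 10^-5 M

From the Nernst equation, ln Q = nF(E° − E)/RT = 2×96485×(0.26 − 0.194)/(8.314×303) = 5.056, so Q = 157.
With Q = [Cd²⁺]/[Sn²⁺] and the known concentrations, [Sn²⁺] in the denominator gives [Sn²⁺] = 9.6 × 10^-5 M.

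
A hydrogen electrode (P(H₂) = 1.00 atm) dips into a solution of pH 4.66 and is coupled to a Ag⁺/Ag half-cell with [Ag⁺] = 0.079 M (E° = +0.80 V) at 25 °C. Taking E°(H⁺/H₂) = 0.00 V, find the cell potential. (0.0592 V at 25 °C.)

The Ag⁺/Ag couple is the cathode, so E°_cell = 0.80 V; n = 2.
[H⁺] = 10^(−4.66) = 2.2 × 10^-5 M, and Q = [H⁺]^2 / ([Ag⁺]^2·P(H₂)) = 7.67 × 10^-8.
E = E° − (0.0592/2) log Q = 0.80 − (0.0592/2)(-7.115) = 1.011 V.

1.01 V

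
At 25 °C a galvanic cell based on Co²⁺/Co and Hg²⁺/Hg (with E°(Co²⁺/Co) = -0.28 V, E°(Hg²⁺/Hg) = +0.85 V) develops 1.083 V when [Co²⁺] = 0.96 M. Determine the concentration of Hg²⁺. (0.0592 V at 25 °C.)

0.025 M

From the Nernst equation, log Q = n(E° − E)/0.0592 = 2(1.13 − 1.083)/0.0592 = 1.588, so Q = 38.7.
With Q = [Co²⁺]/[Hg²⁺] and the known concentrations, [Hg²⁺] in the denominator gives [Hg²⁺] = 0.025 M.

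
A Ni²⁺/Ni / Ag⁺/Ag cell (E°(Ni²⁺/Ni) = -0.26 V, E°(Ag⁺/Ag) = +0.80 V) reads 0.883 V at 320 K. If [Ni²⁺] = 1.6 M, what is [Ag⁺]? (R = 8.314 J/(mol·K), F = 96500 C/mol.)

0.0021 M

From the Nernst equation, ln Q = nF(E° − E)/RT = 2×96500×(1.06 − 0.883)/(8.314×320) = 12.840, so Q = 3.77 × 10^5.
With Q = [Ni²⁺]/[Ag⁺]^2 and the known concentrations, [Ag⁺]^2 in the denominator gives [Ag⁺] = 0.0021 M.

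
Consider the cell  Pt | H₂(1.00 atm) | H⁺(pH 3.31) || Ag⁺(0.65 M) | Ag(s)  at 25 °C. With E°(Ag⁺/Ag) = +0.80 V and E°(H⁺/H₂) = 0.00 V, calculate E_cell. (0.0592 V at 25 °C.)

0.98 V

The Ag⁺/Ag couple is the cathode, so E°_cell = 0.80 V; n = 2.
[H⁺] = 10^(−3.31) = 4.9 × 10^-4 M, and Q = [H⁺]^2 / ([Ag⁺]^2·P(H₂)) = 5.68 × 10^-7.
E = E° − (0.0592/2) log Q = 0.80 − (0.0592/2)(-6.246) = 0.985 V.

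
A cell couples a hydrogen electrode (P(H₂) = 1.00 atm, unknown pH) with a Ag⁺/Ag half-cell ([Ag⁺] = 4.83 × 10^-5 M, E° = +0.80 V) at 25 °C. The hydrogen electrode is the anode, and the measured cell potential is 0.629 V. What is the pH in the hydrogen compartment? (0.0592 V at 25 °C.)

pH = 1.43

E°_cell = 0.80 V and n = 2.
log Q = n(E° − E)/0.0592 = 2×(0.80 − 0.629)/0.0592 = 5.777.
With Q = [H⁺]^2 / ([Ag⁺]^2·P(H₂)), solving for [H⁺] gives log[H⁺] = -1.428, so pH = 1.43.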